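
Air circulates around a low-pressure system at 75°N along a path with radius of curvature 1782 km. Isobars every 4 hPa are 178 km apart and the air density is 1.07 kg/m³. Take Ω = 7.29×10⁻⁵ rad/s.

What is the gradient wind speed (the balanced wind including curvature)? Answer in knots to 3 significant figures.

Coriolis parameter at 75°N:
f = 2Ω sin φ = 2 × 7.29×10⁻⁵ × sin 75° = 1.41×10⁻⁴ s⁻¹
Pressure gradient: |∂P/∂n| = 400 Pa / 178000 m = 2.25×10⁻³ Pa/m
Geostrophic speed: V_g = |∂P/∂n|/(fρ) = 2.25×10⁻³/(1.41×10⁻⁴ × 1.07) = 14.9 m/s
Around a low, centrifugal force acts outward with Coriolis, so pressure-gradient force balances both:
(1/ρ)|∂P/∂n| = fV + V²/R  →  V² + fR·V − fR·V_g = 0
With fR = 1.41×10⁻⁴ × 1782×10³ m = 251 m/s:
V = [−fR + √((fR)² + 4 fR V_g)]/2 = [−251 + √(251² + 4×251×14.9)]/2 = 14.1 m/s
Subgeostrophic (V < V_g = 14.9 m/s), as expected around a low.
Converting: 14.1 m/s × 1.944 = 27.4 knots

27.4 knots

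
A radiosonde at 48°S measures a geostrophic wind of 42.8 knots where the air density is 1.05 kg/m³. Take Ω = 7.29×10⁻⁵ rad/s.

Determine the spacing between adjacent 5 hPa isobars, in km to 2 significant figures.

Coriolis parameter at 48°S:
f = 2Ω sin φ = 2 × 7.29×10⁻⁵ × sin 48° = 1.08×10⁻⁴ s⁻¹
Wind speed in SI: 42.8 knots = 22.0 m/s
Geostrophic balance rearranged: |∂P/∂n| = f ρ V_g
|∂P/∂n| = 1.08×10⁻⁴ × 1.05 × 22.0 = 2.50×10⁻³ Pa/m
Isobar spacing: Δn = ΔP/|∂P/∂n| = 500 Pa / 2.50×10⁻³ Pa/m = 199603 m ≈ 200 km

200 km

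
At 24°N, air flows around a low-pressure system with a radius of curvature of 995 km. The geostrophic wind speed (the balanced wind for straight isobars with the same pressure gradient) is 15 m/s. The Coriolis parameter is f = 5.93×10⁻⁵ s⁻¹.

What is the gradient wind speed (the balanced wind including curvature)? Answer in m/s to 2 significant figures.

12 m/s

Around a low, centrifugal force acts outward with Coriolis, so pressure-gradient force balances both:
(1/ρ)|∂P/∂n| = fV + V²/R  →  V² + fR·V − fR·V_g = 0
With fR = 5.93×10⁻⁵ × 995×10³ m = 59.0 m/s:
V = [−fR + √((fR)² + 4 fR V_g)]/2 = [−59.0 + √(59.0² + 4×59.0×15)]/2 = 12.4 m/s
Subgeostrophic (V < V_g = 15 m/s), as expected around a low.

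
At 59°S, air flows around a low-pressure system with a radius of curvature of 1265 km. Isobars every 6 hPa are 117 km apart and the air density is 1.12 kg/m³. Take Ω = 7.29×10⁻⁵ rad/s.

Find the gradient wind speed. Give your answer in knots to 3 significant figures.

Coriolis parameter at 59°S:
f = 2Ω sin φ = 2 × 7.29×10⁻⁵ × sin 59° = 1.25×10⁻⁴ s⁻¹
Pressure gradient: |∂P/∂n| = 600 Pa / 117000 m = 5.13×10⁻³ Pa/m
Geostrophic speed: V_g = |∂P/∂n|/(fρ) = 5.13×10⁻³/(1.25×10⁻⁴ × 1.12) = 36.6 m/s
Around a low, centrifugal force acts outward with Coriolis, so pressure-gradient force balances both:
(1/ρ)|∂P/∂n| = fV + V²/R  →  V² + fR·V − fR·V_g = 0
With fR = 1.25×10⁻⁴ × 1265×10³ m = 158 m/s:
V = [−fR + √((fR)² + 4 fR V_g)]/2 = [−158 + √(158² + 4×158×36.6)]/2 = 30.7 m/s
Subgeostrophic (V < V_g = 36.6 m/s), as expected around a low.
Converting: 30.7 m/s × 1.944 = 59.6 knots

59.6 knots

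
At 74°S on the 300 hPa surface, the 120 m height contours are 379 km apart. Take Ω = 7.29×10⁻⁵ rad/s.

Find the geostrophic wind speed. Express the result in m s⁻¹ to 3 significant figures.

Coriolis parameter at 74°S:
f = 2Ω sin φ = 2 × 7.29×10⁻⁵ × sin 74° = 1.40×10⁻⁴ s⁻¹
Height gradient: |∂Z/∂n| = 120 m / 379000 m = 3.17×10⁻⁴
On a pressure surface, geostrophic balance gives V_g = (g/f)|∂Z/∂n|:
V_g = 9.81 × 3.17×10⁻⁴ / 1.40×10⁻⁴ = 22.2 m/s

22.2 m s⁻¹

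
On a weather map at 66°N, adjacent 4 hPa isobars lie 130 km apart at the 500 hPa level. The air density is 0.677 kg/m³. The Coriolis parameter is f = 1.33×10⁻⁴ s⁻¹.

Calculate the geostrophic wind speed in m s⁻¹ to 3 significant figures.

Pressure gradient: |∂P/∂n| = 400 Pa / 130000 m = 3.08×10⁻³ Pa/m
Geostrophic balance (pressure-gradient force = Coriolis force):
V_g = (1/(fρ)) |∂P/∂n| = 3.08×10⁻³ / (1.33×10⁻⁴ × 0.677) = 34.2 m/s

34.2 m s⁻¹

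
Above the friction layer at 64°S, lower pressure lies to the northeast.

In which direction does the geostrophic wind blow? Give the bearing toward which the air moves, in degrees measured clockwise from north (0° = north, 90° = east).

The pressure-gradient force points toward the northeast (bearing 045°).
Geostrophic balance: in the Southern Hemisphere the Coriolis force deflects motion to the left, so the geostrophic wind blows 90° to the left of the pressure-gradient force (low pressure on the right).
Rotating 045° by 90° counterclockwise gives 315° — the wind blows toward the northwest.

315°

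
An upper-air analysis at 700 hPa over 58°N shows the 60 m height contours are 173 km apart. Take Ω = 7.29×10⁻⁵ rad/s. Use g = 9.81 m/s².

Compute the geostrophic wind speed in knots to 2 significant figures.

53 knots

Coriolis parameter at 58°N:
f = 2Ω sin φ = 2 × 7.29×10⁻⁵ × sin 58° = 1.24×10⁻⁴ s⁻¹
Height gradient: |∂Z/∂n| = 60 m / 173000 m = 3.47×10⁻⁴
On a pressure surface, geostrophic balance gives V_g = (g/f)|∂Z/∂n|:
V_g = 9.81 × 3.47×10⁻⁴ / 1.24×10⁻⁴ = 27.5 m/s
Converting: 27.5 m/s × 1.944 = 53 knots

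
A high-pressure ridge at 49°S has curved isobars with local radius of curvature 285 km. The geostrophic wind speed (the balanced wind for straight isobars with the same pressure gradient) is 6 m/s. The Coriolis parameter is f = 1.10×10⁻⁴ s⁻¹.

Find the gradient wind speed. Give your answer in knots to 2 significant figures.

Around a high, pressure-gradient force acts outward with centrifugal, so Coriolis balances both:
fV = (1/ρ)|∂P/∂n| + V²/R  →  V² − fR·V + fR·V_g = 0
With fR = 1.10×10⁻⁴ × 285×10³ m = 31.3 m/s:
V = [fR − √((fR)² − 4 fR V_g)]/2 = [31.3 − √(31.3² − 4×31.3×6)]/2 = 8.09 m/s
Supergeostrophic (V > V_g = 6 m/s), as expected around a high.
Converting: 8.09 m/s × 1.944 = 16 knots

16 knots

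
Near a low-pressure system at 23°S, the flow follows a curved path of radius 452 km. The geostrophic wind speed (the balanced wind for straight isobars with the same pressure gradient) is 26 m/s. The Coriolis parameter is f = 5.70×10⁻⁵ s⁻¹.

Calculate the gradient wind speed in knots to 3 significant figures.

31.2 knots

Around a low, centrifugal force acts outward with Coriolis, so pressure-gradient force balances both:
(1/ρ)|∂P/∂n| = fV + V²/R  →  V² + fR·V − fR·V_g = 0
With fR = 5.70×10⁻⁵ × 452×10³ m = 25.8 m/s:
V = [−fR + √((fR)² + 4 fR V_g)]/2 = [−25.8 + √(25.8² + 4×25.8×26)]/2 = 16 m/s
Subgeostrophic (V < V_g = 26 m/s), as expected around a low.
Converting: 16 m/s × 1.944 = 31.2 knots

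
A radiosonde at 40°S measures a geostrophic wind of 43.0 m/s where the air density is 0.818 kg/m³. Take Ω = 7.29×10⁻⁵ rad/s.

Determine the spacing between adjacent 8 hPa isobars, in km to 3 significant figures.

Coriolis parameter at 40°S:
f = 2Ω sin φ = 2 × 7.29×10⁻⁵ × sin 40° = 9.37×10⁻⁵ s⁻¹
Geostrophic balance rearranged: |∂P/∂n| = f ρ V_g
|∂P/∂n| = 9.37×10⁻⁵ × 0.818 × 43.0 = 3.30×10⁻³ Pa/m
Isobar spacing: Δn = ΔP/|∂P/∂n| = 800 Pa / 3.30×10⁻³ Pa/m = 242685 m ≈ 243 km

243 km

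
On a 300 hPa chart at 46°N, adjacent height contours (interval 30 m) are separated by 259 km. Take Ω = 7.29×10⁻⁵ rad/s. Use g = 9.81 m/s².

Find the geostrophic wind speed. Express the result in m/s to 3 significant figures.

Coriolis parameter at 46°N:
f = 2Ω sin φ = 2 × 7.29×10⁻⁵ × sin 46° = 1.05×10⁻⁴ s⁻¹
Height gradient: |∂Z/∂n| = 30 m / 259000 m = 1.16×10⁻⁴
On a pressure surface, geostrophic balance gives V_g = (g/f)|∂Z/∂n|:
V_g = 9.81 × 1.16×10⁻⁴ / 1.05×10⁻⁴ = 10.8 m/s

10.8 m/s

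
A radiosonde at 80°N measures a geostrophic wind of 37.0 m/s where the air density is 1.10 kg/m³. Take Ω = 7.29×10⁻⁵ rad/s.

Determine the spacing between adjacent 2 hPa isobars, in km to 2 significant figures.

34 km

Coriolis parameter at 80°N:
f = 2Ω sin φ = 2 × 7.29×10⁻⁵ × sin 80° = 1.44×10⁻⁴ s⁻¹
Geostrophic balance rearranged: |∂P/∂n| = f ρ V_g
|∂P/∂n| = 1.44×10⁻⁴ × 1.10 × 37.0 = 5.84×10⁻³ Pa/m
Isobar spacing: Δn = ΔP/|∂P/∂n| = 200 Pa / 5.84×10⁻³ Pa/m = 34224 m ≈ 34 km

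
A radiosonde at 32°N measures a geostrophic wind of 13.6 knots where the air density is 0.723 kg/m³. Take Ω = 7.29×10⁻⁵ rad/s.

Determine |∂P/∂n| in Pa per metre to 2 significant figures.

Coriolis parameter at 32°N:
f = 2Ω sin φ = 2 × 7.29×10⁻⁵ × sin 32° = 7.73×10⁻⁵ s⁻¹
Wind speed in SI: 13.6 knots = 7.00 m/s
Geostrophic balance rearranged: |∂P/∂n| = f ρ V_g
|∂P/∂n| = 7.73×10⁻⁵ × 0.723 × 7.00 = 3.91×10⁻⁴ Pa/m

3.9×10⁻⁴ Pa/m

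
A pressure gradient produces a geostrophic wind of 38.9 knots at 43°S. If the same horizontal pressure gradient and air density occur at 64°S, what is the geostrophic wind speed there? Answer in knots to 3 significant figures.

29.5 knots

With the same pressure gradient and density, V_g ∝ 1/f ∝ 1/sin φ.
V₂ = V₁ · sin φ₁ / sin φ₂ = 38.9 × sin 43° / sin 64°
V₂ = 38.9 × 0.6820/0.8988 = 29.5 knots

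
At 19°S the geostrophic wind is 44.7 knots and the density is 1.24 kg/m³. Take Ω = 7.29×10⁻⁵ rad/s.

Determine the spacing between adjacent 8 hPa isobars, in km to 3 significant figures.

591 km

Coriolis parameter at 19°S:
f = 2Ω sin φ = 2 × 7.29×10⁻⁵ × sin 19° = 4.75×10⁻⁵ s⁻¹
Wind speed in SI: 44.7 knots = 23.0 m/s
Geostrophic balance rearranged: |∂P/∂n| = f ρ V_g
|∂P/∂n| = 4.75×10⁻⁵ × 1.24 × 23.0 = 1.35×10⁻³ Pa/m
Isobar spacing: Δn = ΔP/|∂P/∂n| = 800 Pa / 1.35×10⁻³ Pa/m = 591049 m ≈ 591 km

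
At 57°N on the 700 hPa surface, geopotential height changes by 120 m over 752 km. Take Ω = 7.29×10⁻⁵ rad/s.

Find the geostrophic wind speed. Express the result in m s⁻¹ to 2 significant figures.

13 m s⁻¹

Coriolis parameter at 57°N:
f = 2Ω sin φ = 2 × 7.29×10⁻⁵ × sin 57° = 1.22×10⁻⁴ s⁻¹
Height gradient: |∂Z/∂n| = 120 m / 752000 m = 1.60×10⁻⁴
On a pressure surface, geostrophic balance gives V_g = (g/f)|∂Z/∂n|:
V_g = 9.81 × 1.60×10⁻⁴ / 1.22×10⁻⁴ = 12.8 m/s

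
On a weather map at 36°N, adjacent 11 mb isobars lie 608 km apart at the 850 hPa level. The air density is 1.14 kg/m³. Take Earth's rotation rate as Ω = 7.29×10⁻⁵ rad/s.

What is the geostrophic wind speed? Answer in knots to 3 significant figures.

36.0 knots

Coriolis parameter at 36°N:
f = 2Ω sin φ = 2 × 7.29×10⁻⁵ × sin 36° = 8.57×10⁻⁵ s⁻¹
Pressure gradient: |∂P/∂n| = 1100 Pa / 608000 m = 1.81×10⁻³ Pa/m
Geostrophic balance (pressure-gradient force = Coriolis force):
V_g = (1/(fρ)) |∂P/∂n| = 1.81×10⁻³ / (8.57×10⁻⁵ × 1.14) = 18.5 m/s
Converting: 18.5 m/s × 1.944 = 36.0 knots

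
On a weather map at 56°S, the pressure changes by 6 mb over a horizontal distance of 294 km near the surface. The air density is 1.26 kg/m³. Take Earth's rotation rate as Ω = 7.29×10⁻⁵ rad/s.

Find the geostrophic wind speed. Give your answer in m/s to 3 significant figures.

13.4 m/s

Coriolis parameter at 56°S:
f = 2Ω sin φ = 2 × 7.29×10⁻⁵ × sin 56° = 1.21×10⁻⁴ s⁻¹
Pressure gradient: |∂P/∂n| = 600 Pa / 294000 m = 2.04×10⁻³ Pa/m
Geostrophic balance (pressure-gradient force = Coriolis force):
V_g = (1/(fρ)) |∂P/∂n| = 2.04×10⁻³ / (1.21×10⁻⁴ × 1.26) = 13.4 m/s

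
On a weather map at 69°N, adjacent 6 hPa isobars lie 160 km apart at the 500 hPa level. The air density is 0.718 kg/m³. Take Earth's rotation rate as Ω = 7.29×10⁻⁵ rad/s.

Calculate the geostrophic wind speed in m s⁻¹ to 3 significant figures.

Coriolis parameter at 69°N:
f = 2Ω sin φ = 2 × 7.29×10⁻⁵ × sin 69° = 1.36×10⁻⁴ s⁻¹
Pressure gradient: |∂P/∂n| = 600 Pa / 160000 m = 3.75×10⁻³ Pa/m
Geostrophic balance (pressure-gradient force = Coriolis force):
V_g = (1/(fρ)) |∂P/∂n| = 3.75×10⁻³ / (1.36×10⁻⁴ × 0.718) = 38.4 m/s

38.4 m s⁻¹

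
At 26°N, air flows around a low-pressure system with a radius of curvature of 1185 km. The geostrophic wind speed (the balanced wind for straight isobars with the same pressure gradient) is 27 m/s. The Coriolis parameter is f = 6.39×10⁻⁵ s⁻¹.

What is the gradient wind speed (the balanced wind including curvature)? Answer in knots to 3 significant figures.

Around a low, centrifugal force acts outward with Coriolis, so pressure-gradient force balances both:
(1/ρ)|∂P/∂n| = fV + V²/R  →  V² + fR·V − fR·V_g = 0
With fR = 6.39×10⁻⁵ × 1185×10³ m = 75.7 m/s:
V = [−fR + √((fR)² + 4 fR V_g)]/2 = [−75.7 + √(75.7² + 4×75.7×27)]/2 = 21.1 m/s
Subgeostrophic (V < V_g = 27 m/s), as expected around a low.
Converting: 21.1 m/s × 1.944 = 41.0 knots

41.0 knots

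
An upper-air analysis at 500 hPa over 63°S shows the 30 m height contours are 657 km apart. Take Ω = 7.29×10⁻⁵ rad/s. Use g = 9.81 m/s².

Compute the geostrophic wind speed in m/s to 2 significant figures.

3.4 m/s

Coriolis parameter at 63°S:
f = 2Ω sin φ = 2 × 7.29×10⁻⁵ × sin 63° = 1.30×10⁻⁴ s⁻¹
Height gradient: |∂Z/∂n| = 30 m / 657000 m = 4.57×10⁻⁵
On a pressure surface, geostrophic balance gives V_g = (g/f)|∂Z/∂n|:
V_g = 9.81 × 4.57×10⁻⁵ / 1.30×10⁻⁴ = 3.45 m/s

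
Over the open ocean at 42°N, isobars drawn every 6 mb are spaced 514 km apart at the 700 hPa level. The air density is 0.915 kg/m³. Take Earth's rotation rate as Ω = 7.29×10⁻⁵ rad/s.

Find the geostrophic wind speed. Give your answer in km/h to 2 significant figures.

47 km/h

Coriolis parameter at 42°N:
f = 2Ω sin φ = 2 × 7.29×10⁻⁵ × sin 42° = 9.76×10⁻⁵ s⁻¹
Pressure gradient: |∂P/∂n| = 600 Pa / 514000 m = 1.17×10⁻³ Pa/m
Geostrophic balance (pressure-gradient force = Coriolis force):
V_g = (1/(fρ)) |∂P/∂n| = 1.17×10⁻³ / (9.76×10⁻⁵ × 0.915) = 13.1 m/s
Converting: 13.1 m/s × 3.6 = 47 km/h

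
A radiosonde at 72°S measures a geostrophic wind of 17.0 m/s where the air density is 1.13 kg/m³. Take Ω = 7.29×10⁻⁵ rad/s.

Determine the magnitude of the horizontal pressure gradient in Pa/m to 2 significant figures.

2.7×10⁻³ Pa/m

Coriolis parameter at 72°S:
f = 2Ω sin φ = 2 × 7.29×10⁻⁵ × sin 72° = 1.39×10⁻⁴ s⁻¹
Geostrophic balance rearranged: |∂P/∂n| = f ρ V_g
|∂P/∂n| = 1.39×10⁻⁴ × 1.13 × 17.0 = 2.66×10⁻³ Pa/m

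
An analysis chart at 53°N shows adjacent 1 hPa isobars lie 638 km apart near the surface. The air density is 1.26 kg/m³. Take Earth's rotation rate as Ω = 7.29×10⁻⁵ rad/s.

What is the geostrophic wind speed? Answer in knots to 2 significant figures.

2.1 knots

Coriolis parameter at 53°N:
f = 2Ω sin φ = 2 × 7.29×10⁻⁵ × sin 53° = 1.16×10⁻⁴ s⁻¹
Pressure gradient: |∂P/∂n| = 100 Pa / 638000 m = 1.57×10⁻⁴ Pa/m
Geostrophic balance (pressure-gradient force = Coriolis force):
V_g = (1/(fρ)) |∂P/∂n| = 1.57×10⁻⁴ / (1.16×10⁻⁴ × 1.26) = 1.07 m/s
Converting: 1.07 m/s × 1.944 = 2.1 knots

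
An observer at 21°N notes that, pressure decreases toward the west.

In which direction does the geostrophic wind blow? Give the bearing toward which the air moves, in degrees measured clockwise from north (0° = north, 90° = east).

The pressure-gradient force points toward the west (bearing 270°).
Geostrophic balance: in the Northern Hemisphere the Coriolis force deflects motion to the right, so the geostrophic wind blows 90° to the right of the pressure-gradient force (low pressure on the left).
Rotating 270° by 90° clockwise gives 000° — the wind blows toward the north.

000°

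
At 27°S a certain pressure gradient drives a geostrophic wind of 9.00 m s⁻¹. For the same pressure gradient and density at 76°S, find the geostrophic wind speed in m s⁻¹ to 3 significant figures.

With the same pressure gradient and density, V_g ∝ 1/f ∝ 1/sin φ.
V₂ = V₁ · sin φ₁ / sin φ₂ = 9.00 × sin 27° / sin 76°
V₂ = 9.00 × 0.4540/0.9703 = 4.21 m s⁻¹

4.21 m s⁻¹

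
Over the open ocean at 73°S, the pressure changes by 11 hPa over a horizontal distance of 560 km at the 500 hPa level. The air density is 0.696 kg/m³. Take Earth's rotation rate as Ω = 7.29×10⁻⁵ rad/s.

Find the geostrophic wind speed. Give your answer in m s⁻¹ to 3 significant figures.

20.2 m s⁻¹

Coriolis parameter at 73°S:
f = 2Ω sin φ = 2 × 7.29×10⁻⁵ × sin 73° = 1.39×10⁻⁴ s⁻¹
Pressure gradient: |∂P/∂n| = 1100 Pa / 560000 m = 1.96×10⁻³ Pa/m
Geostrophic balance (pressure-gradient force = Coriolis force):
V_g = (1/(fρ)) |∂P/∂n| = 1.96×10⁻³ / (1.39×10⁻⁴ × 0.696) = 20.2 m/s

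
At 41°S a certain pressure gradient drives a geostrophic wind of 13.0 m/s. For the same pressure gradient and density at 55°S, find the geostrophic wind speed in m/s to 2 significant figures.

With the same pressure gradient and density, V_g ∝ 1/f ∝ 1/sin φ.
V₂ = V₁ · sin φ₁ / sin φ₂ = 13.0 × sin 41° / sin 55°
V₂ = 13.0 × 0.6561/0.8192 = 10 m/s

10 m/s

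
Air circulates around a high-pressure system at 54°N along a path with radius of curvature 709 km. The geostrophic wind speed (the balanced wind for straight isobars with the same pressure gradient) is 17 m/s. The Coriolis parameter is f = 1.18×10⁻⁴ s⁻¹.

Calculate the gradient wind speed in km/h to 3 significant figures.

Around a high, pressure-gradient force acts outward with centrifugal, so Coriolis balances both:
fV = (1/ρ)|∂P/∂n| + V²/R  →  V² − fR·V + fR·V_g = 0
With fR = 1.18×10⁻⁴ × 709×10³ m = 83.7 m/s:
V = [fR − √((fR)² − 4 fR V_g)]/2 = [83.7 − √(83.7² − 4×83.7×17)]/2 = 23.7 m/s
Supergeostrophic (V > V_g = 17 m/s), as expected around a high.
Converting: 23.7 m/s × 3.6 = 85.4 km/h

85.4 km/h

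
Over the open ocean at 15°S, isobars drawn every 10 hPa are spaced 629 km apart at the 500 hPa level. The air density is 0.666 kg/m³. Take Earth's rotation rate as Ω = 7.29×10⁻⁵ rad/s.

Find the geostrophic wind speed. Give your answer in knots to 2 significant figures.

Coriolis parameter at 15°S:
f = 2Ω sin φ = 2 × 7.29×10⁻⁵ × sin 15° = 3.77×10⁻⁵ s⁻¹
Pressure gradient: |∂P/∂n| = 1000 Pa / 629000 m = 1.59×10⁻³ Pa/m
Geostrophic balance (pressure-gradient force = Coriolis force):
V_g = (1/(fρ)) |∂P/∂n| = 1.59×10⁻³ / (3.77×10⁻⁵ × 0.666) = 63.3 m/s
Converting: 63.3 m/s × 1.944 = 120 knots

120 knots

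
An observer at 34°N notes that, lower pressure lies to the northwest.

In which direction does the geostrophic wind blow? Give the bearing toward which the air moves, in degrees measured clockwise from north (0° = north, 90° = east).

The pressure-gradient force points toward the northwest (bearing 315°).
Geostrophic balance: in the Northern Hemisphere the Coriolis force deflects motion to the right, so the geostrophic wind blows 90° to the right of the pressure-gradient force (low pressure on the left).
Rotating 315° by 90° clockwise gives 045° — the wind blows toward the northeast.

045°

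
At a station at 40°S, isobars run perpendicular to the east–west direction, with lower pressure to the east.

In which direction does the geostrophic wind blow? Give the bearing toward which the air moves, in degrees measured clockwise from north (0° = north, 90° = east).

The pressure-gradient force points toward the east (bearing 090°).
Geostrophic balance: in the Southern Hemisphere the Coriolis force deflects motion to the left, so the geostrophic wind blows 90° to the left of the pressure-gradient force (low pressure on the right).
Rotating 090° by 90° counterclockwise gives 000° — the wind blows toward the north.

000°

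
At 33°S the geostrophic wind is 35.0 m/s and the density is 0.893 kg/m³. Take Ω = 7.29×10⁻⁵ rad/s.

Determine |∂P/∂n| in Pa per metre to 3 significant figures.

2.48×10⁻³ Pa/m

Coriolis parameter at 33°S:
f = 2Ω sin φ = 2 × 7.29×10⁻⁵ × sin 33° = 7.94×10⁻⁵ s⁻¹
Geostrophic balance rearranged: |∂P/∂n| = f ρ V_g
|∂P/∂n| = 7.94×10⁻⁵ × 0.893 × 35.0 = 2.48×10⁻³ Pa/m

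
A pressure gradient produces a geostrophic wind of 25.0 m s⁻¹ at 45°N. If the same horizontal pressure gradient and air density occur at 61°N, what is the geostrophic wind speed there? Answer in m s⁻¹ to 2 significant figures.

20 m s⁻¹

With the same pressure gradient and density, V_g ∝ 1/f ∝ 1/sin φ.
V₂ = V₁ · sin φ₁ / sin φ₂ = 25.0 × sin 45° / sin 61°
V₂ = 25.0 × 0.7071/0.8746 = 20 m s⁻¹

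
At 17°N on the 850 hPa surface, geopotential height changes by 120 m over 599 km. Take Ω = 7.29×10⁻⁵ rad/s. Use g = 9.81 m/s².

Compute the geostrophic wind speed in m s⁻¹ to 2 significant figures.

46 m s⁻¹

Coriolis parameter at 17°N:
f = 2Ω sin φ = 2 × 7.29×10⁻⁵ × sin 17° = 4.26×10⁻⁵ s⁻¹
Height gradient: |∂Z/∂n| = 120 m / 599000 m = 2.00×10⁻⁴
On a pressure surface, geostrophic balance gives V_g = (g/f)|∂Z/∂n|:
V_g = 9.81 × 2.00×10⁻⁴ / 4.26×10⁻⁵ = 46.1 m/s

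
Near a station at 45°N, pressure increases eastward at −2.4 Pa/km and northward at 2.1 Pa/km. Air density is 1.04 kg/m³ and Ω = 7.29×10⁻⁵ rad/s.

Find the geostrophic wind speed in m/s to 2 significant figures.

30 m/s

Coriolis parameter at 45°N:
f = 2Ω sin φ = 2 × 7.29×10⁻⁵ × sin 45° = 1.03×10⁻⁴ s⁻¹
Component geostrophic relations (x east, y north):
u_g = −(1/(fρ)) ∂P/∂y,  v_g = (1/(fρ)) ∂P/∂x
u_g = −(2.1×10⁻³)/(1.03×10⁻⁴ × 1.04) = −19.6 m/s;  v_g = (−2.4×10⁻³)/(1.03×10⁻⁴ × 1.04) = −22.4 m/s
|V_g| = √(u_g² + v_g²) = 29.7 m/s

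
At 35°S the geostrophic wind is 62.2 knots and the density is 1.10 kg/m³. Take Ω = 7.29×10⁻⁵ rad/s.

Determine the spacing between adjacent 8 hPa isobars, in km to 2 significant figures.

Coriolis parameter at 35°S:
f = 2Ω sin φ = 2 × 7.29×10⁻⁵ × sin 35° = 8.36×10⁻⁵ s⁻¹
Wind speed in SI: 62.2 knots = 32.0 m/s
Geostrophic balance rearranged: |∂P/∂n| = f ρ V_g
|∂P/∂n| = 8.36×10⁻⁵ × 1.10 × 32.0 = 2.94×10⁻³ Pa/m
Isobar spacing: Δn = ΔP/|∂P/∂n| = 800 Pa / 2.94×10⁻³ Pa/m = 271782 m ≈ 270 km

270 km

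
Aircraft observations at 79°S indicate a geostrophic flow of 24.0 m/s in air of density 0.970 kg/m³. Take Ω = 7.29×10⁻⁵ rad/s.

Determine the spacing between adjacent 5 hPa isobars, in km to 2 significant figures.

Coriolis parameter at 79°S:
f = 2Ω sin φ = 2 × 7.29×10⁻⁵ × sin 79° = 1.43×10⁻⁴ s⁻¹
Geostrophic balance rearranged: |∂P/∂n| = f ρ V_g
|∂P/∂n| = 1.43×10⁻⁴ × 0.970 × 24.0 = 3.33×10⁻³ Pa/m
Isobar spacing: Δn = ΔP/|∂P/∂n| = 500 Pa / 3.33×10⁻³ Pa/m = 150066 m ≈ 150 km

150 km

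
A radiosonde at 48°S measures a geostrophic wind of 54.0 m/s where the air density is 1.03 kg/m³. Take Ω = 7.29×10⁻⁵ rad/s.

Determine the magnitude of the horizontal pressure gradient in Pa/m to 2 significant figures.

6.0×10⁻³ Pa/m

Coriolis parameter at 48°S:
f = 2Ω sin φ = 2 × 7.29×10⁻⁵ × sin 48° = 1.08×10⁻⁴ s⁻¹
Geostrophic balance rearranged: |∂P/∂n| = f ρ V_g
|∂P/∂n| = 1.08×10⁻⁴ × 1.03 × 54.0 = 6.03×10⁻³ Pa/m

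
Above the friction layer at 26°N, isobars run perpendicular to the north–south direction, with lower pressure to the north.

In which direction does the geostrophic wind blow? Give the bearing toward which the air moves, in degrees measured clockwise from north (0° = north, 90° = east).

090°

The pressure-gradient force points toward the north (bearing 000°).
Geostrophic balance: in the Northern Hemisphere the Coriolis force deflects motion to the right, so the geostrophic wind blows 90° to the right of the pressure-gradient force (low pressure on the left).
Rotating 000° by 90° clockwise gives 090° — the wind blows toward the east.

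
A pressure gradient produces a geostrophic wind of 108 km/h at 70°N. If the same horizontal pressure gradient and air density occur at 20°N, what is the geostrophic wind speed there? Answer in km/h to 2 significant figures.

With the same pressure gradient and density, V_g ∝ 1/f ∝ 1/sin φ.
V₂ = V₁ · sin φ₁ / sin φ₂ = 108 × sin 70° / sin 20°
V₂ = 108 × 0.9397/0.3420 = 300 km/h

300 km/h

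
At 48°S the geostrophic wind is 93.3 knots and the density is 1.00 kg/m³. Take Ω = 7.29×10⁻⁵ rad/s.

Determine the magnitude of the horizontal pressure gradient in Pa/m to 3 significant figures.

5.20×10⁻³ Pa/m

Coriolis parameter at 48°S:
f = 2Ω sin φ = 2 × 7.29×10⁻⁵ × sin 48° = 1.08×10⁻⁴ s⁻¹
Wind speed in SI: 93.3 knots = 48.0 m/s
Geostrophic balance rearranged: |∂P/∂n| = f ρ V_g
|∂P/∂n| = 1.08×10⁻⁴ × 1.00 × 48.0 = 5.20×10⁻³ Pa/m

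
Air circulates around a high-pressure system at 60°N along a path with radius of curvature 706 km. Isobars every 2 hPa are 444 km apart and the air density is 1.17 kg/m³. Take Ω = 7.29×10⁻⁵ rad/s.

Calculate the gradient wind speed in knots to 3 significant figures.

6.14 knots

Coriolis parameter at 60°N:
f = 2Ω sin φ = 2 × 7.29×10⁻⁵ × sin 60° = 1.26×10⁻⁴ s⁻¹
Pressure gradient: |∂P/∂n| = 200 Pa / 444000 m = 4.50×10⁻⁴ Pa/m
Geostrophic speed: V_g = |∂P/∂n|/(fρ) = 4.50×10⁻⁴/(1.26×10⁻⁴ × 1.17) = 3.05 m/s
Around a high, pressure-gradient force acts outward with centrifugal, so Coriolis balances both:
fV = (1/ρ)|∂P/∂n| + V²/R  →  V² − fR·V + fR·V_g = 0
With fR = 1.26×10⁻⁴ × 706×10³ m = 89.1 m/s:
V = [fR − √((fR)² − 4 fR V_g)]/2 = [89.1 − √(89.1² − 4×89.1×3.05)]/2 = 3.16 m/s
Supergeostrophic (V > V_g = 3.05 m/s), as expected around a high.
Converting: 3.16 m/s × 1.944 = 6.14 knots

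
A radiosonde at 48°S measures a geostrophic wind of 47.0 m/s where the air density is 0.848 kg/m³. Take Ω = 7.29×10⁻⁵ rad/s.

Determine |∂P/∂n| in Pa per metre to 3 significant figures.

Coriolis parameter at 48°S:
f = 2Ω sin φ = 2 × 7.29×10⁻⁵ × sin 48° = 1.08×10⁻⁴ s⁻¹
Geostrophic balance rearranged: |∂P/∂n| = f ρ V_g
|∂P/∂n| = 1.08×10⁻⁴ × 0.848 × 47.0 = 4.32×10⁻³ Pa/m

4.32×10⁻³ Pa/m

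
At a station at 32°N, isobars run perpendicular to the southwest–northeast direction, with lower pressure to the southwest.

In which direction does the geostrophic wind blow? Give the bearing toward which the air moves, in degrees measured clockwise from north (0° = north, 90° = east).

315°

The pressure-gradient force points toward the southwest (bearing 225°).
Geostrophic balance: in the Northern Hemisphere the Coriolis force deflects motion to the right, so the geostrophic wind blows 90° to the right of the pressure-gradient force (low pressure on the left).
Rotating 225° by 90° clockwise gives 315° — the wind blows toward the northwest.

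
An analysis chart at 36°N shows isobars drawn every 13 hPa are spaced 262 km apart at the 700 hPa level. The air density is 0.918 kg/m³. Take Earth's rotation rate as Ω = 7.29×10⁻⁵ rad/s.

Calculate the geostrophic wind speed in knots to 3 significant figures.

123 knots

Coriolis parameter at 36°N:
f = 2Ω sin φ = 2 × 7.29×10⁻⁵ × sin 36° = 8.57×10⁻⁵ s⁻¹
Pressure gradient: |∂P/∂n| = 1300 Pa / 262000 m = 4.96×10⁻³ Pa/m
Geostrophic balance (pressure-gradient force = Coriolis force):
V_g = (1/(fρ)) |∂P/∂n| = 4.96×10⁻³ / (8.57×10⁻⁵ × 0.918) = 63.1 m/s
Converting: 63.1 m/s × 1.944 = 123 knots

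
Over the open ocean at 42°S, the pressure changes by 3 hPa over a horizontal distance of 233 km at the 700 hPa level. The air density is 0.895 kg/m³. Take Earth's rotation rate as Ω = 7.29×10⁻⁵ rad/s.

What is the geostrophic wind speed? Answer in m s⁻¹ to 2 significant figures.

Coriolis parameter at 42°S:
f = 2Ω sin φ = 2 × 7.29×10⁻⁵ × sin 42° = 9.76×10⁻⁵ s⁻¹
Pressure gradient: |∂P/∂n| = 300 Pa / 233000 m = 1.29×10⁻³ Pa/m
Geostrophic balance (pressure-gradient force = Coriolis force):
V_g = (1/(fρ)) |∂P/∂n| = 1.29×10⁻³ / (9.76×10⁻⁵ × 0.895) = 14.7 m/s

15 m s⁻¹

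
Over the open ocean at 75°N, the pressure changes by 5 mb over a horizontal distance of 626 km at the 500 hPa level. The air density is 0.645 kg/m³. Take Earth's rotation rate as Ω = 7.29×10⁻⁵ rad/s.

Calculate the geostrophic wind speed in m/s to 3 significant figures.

Coriolis parameter at 75°N:
f = 2Ω sin φ = 2 × 7.29×10⁻⁵ × sin 75° = 1.41×10⁻⁴ s⁻¹
Pressure gradient: |∂P/∂n| = 500 Pa / 626000 m = 7.99×10⁻⁴ Pa/m
Geostrophic balance (pressure-gradient force = Coriolis force):
V_g = (1/(fρ)) |∂P/∂n| = 7.99×10⁻⁴ / (1.41×10⁻⁴ × 0.645) = 8.79 m/s

8.79 m/s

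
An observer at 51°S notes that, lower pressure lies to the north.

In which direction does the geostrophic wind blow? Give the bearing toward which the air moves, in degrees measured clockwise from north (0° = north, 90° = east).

The pressure-gradient force points toward the north (bearing 000°).
Geostrophic balance: in the Southern Hemisphere the Coriolis force deflects motion to the left, so the geostrophic wind blows 90° to the left of the pressure-gradient force (low pressure on the right).
Rotating 000° by 90° counterclockwise gives 270° — the wind blows toward the west.

270°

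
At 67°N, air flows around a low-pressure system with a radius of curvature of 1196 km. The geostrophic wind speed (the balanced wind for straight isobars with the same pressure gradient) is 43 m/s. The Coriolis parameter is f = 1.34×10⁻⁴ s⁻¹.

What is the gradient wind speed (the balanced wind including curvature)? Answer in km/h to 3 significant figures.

127 km/h

Around a low, centrifugal force acts outward with Coriolis, so pressure-gradient force balances both:
(1/ρ)|∂P/∂n| = fV + V²/R  →  V² + fR·V − fR·V_g = 0
With fR = 1.34×10⁻⁴ × 1196×10³ m = 160 m/s:
V = [−fR + √((fR)² + 4 fR V_g)]/2 = [−160 + √(160² + 4×160×43)]/2 = 35.2 m/s
Subgeostrophic (V < V_g = 43 m/s), as expected around a low.
Converting: 35.2 m/s × 3.6 = 127 km/h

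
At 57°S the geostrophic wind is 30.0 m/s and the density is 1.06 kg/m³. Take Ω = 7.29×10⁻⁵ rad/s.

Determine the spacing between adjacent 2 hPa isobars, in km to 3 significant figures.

51.4 km

Coriolis parameter at 57°S:
f = 2Ω sin φ = 2 × 7.29×10⁻⁵ × sin 57° = 1.22×10⁻⁴ s⁻¹
Geostrophic balance rearranged: |∂P/∂n| = f ρ V_g
|∂P/∂n| = 1.22×10⁻⁴ × 1.06 × 30.0 = 3.89×10⁻³ Pa/m
Isobar spacing: Δn = ΔP/|∂P/∂n| = 200 Pa / 3.89×10⁻³ Pa/m = 51434 m ≈ 51.4 km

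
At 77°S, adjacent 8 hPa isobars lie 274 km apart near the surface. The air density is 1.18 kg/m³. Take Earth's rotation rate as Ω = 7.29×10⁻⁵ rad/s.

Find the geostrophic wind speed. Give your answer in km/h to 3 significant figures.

62.7 km/h

Coriolis parameter at 77°S:
f = 2Ω sin φ = 2 × 7.29×10⁻⁵ × sin 77° = 1.42×10⁻⁴ s⁻¹
Pressure gradient: |∂P/∂n| = 800 Pa / 274000 m = 2.92×10⁻³ Pa/m
Geostrophic balance (pressure-gradient force = Coriolis force):
V_g = (1/(fρ)) |∂P/∂n| = 2.92×10⁻³ / (1.42×10⁻⁴ × 1.18) = 17.4 m/s
Converting: 17.4 m/s × 3.6 = 62.7 km/h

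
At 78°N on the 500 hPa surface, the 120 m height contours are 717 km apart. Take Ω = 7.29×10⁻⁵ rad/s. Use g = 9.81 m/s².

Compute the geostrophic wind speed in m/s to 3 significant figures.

11.5 m/s

Coriolis parameter at 78°N:
f = 2Ω sin φ = 2 × 7.29×10⁻⁵ × sin 78° = 1.43×10⁻⁴ s⁻¹
Height gradient: |∂Z/∂n| = 120 m / 717000 m = 1.67×10⁻⁴
On a pressure surface, geostrophic balance gives V_g = (g/f)|∂Z/∂n|:
V_g = 9.81 × 1.67×10⁻⁴ / 1.43×10⁻⁴ = 11.5 m/s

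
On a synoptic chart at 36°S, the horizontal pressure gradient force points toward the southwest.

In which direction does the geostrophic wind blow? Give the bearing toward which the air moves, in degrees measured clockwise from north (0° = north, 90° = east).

135°

The pressure-gradient force points toward the southwest (bearing 225°).
Geostrophic balance: in the Southern Hemisphere the Coriolis force deflects motion to the left, so the geostrophic wind blows 90° to the left of the pressure-gradient force (low pressure on the right).
Rotating 225° by 90° counterclockwise gives 135° — the wind blows toward the southeast.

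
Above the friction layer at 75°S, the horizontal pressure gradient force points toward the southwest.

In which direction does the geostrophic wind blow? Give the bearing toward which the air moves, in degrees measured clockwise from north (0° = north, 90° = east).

135°

The pressure-gradient force points toward the southwest (bearing 225°).
Geostrophic balance: in the Southern Hemisphere the Coriolis force deflects motion to the left, so the geostrophic wind blows 90° to the left of the pressure-gradient force (low pressure on the right).
Rotating 225° by 90° counterclockwise gives 135° — the wind blows toward the southeast.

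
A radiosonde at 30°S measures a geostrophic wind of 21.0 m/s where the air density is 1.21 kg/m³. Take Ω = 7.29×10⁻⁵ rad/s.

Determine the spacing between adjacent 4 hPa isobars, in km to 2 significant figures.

220 km

Coriolis parameter at 30°S:
f = 2Ω sin φ = 2 × 7.29×10⁻⁵ × sin 30° = 7.29×10⁻⁵ s⁻¹
Geostrophic balance rearranged: |∂P/∂n| = f ρ V_g
|∂P/∂n| = 7.29×10⁻⁵ × 1.21 × 21.0 = 1.85×10⁻³ Pa/m
Isobar spacing: Δn = ΔP/|∂P/∂n| = 400 Pa / 1.85×10⁻³ Pa/m = 215937 m ≈ 220 km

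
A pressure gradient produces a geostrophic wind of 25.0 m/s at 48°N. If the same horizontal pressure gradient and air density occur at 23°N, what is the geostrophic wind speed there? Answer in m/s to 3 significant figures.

With the same pressure gradient and density, V_g ∝ 1/f ∝ 1/sin φ.
V₂ = V₁ · sin φ₁ / sin φ₂ = 25.0 × sin 48° / sin 23°
V₂ = 25.0 × 0.7431/0.3907 = 47.5 m/s

47.5 m/s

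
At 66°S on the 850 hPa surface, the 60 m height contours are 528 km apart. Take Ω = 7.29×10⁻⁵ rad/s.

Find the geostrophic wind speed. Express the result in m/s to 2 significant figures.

8.4 m/s

Coriolis parameter at 66°S:
f = 2Ω sin φ = 2 × 7.29×10⁻⁵ × sin 66° = 1.33×10⁻⁴ s⁻¹
Height gradient: |∂Z/∂n| = 60 m / 528000 m = 1.14×10⁻⁴
On a pressure surface, geostrophic balance gives V_g = (g/f)|∂Z/∂n|:
V_g = 9.81 × 1.14×10⁻⁴ / 1.33×10⁻⁴ = 8.37 m/s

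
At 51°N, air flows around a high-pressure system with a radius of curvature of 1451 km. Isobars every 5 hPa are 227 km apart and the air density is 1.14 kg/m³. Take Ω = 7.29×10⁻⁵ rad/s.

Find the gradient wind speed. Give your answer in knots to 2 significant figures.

Coriolis parameter at 51°N:
f = 2Ω sin φ = 2 × 7.29×10⁻⁵ × sin 51° = 1.13×10⁻⁴ s⁻¹
Pressure gradient: |∂P/∂n| = 500 Pa / 227000 m = 2.20×10⁻³ Pa/m
Geostrophic speed: V_g = |∂P/∂n|/(fρ) = 2.20×10⁻³/(1.13×10⁻⁴ × 1.14) = 17.1 m/s
Around a high, pressure-gradient force acts outward with centrifugal, so Coriolis balances both:
fV = (1/ρ)|∂P/∂n| + V²/R  →  V² − fR·V + fR·V_g = 0
With fR = 1.13×10⁻⁴ × 1451×10³ m = 164 m/s:
V = [fR − √((fR)² − 4 fR V_g)]/2 = [164 − √(164² − 4×164×17.1)]/2 = 19.3 m/s
Supergeostrophic (V > V_g = 17.1 m/s), as expected around a high.
Converting: 19.3 m/s × 1.944 = 38 knots

38 knots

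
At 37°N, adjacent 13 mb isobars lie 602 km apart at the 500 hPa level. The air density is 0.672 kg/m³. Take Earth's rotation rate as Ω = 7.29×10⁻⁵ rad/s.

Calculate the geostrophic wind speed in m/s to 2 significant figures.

37 m/s

Coriolis parameter at 37°N:
f = 2Ω sin φ = 2 × 7.29×10⁻⁵ × sin 37° = 8.77×10⁻⁵ s⁻¹
Pressure gradient: |∂P/∂n| = 1300 Pa / 602000 m = 2.16×10⁻³ Pa/m
Geostrophic balance (pressure-gradient force = Coriolis force):
V_g = (1/(fρ)) |∂P/∂n| = 2.16×10⁻³ / (8.77×10⁻⁵ × 0.672) = 36.6 m/s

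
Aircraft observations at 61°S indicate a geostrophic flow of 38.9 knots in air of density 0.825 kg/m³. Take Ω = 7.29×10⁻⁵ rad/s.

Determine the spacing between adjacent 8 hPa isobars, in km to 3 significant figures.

Coriolis parameter at 61°S:
f = 2Ω sin φ = 2 × 7.29×10⁻⁵ × sin 61° = 1.28×10⁻⁴ s⁻¹
Wind speed in SI: 38.9 knots = 20.0 m/s
Geostrophic balance rearranged: |∂P/∂n| = f ρ V_g
|∂P/∂n| = 1.28×10⁻⁴ × 0.825 × 20.0 = 2.11×10⁻³ Pa/m
Isobar spacing: Δn = ΔP/|∂P/∂n| = 800 Pa / 2.11×10⁻³ Pa/m = 379989 m ≈ 380 km

380 km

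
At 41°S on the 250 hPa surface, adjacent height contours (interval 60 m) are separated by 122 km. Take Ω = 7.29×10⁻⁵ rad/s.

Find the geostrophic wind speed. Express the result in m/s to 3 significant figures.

50.4 m/s

Coriolis parameter at 41°S:
f = 2Ω sin φ = 2 × 7.29×10⁻⁵ × sin 41° = 9.57×10⁻⁵ s⁻¹
Height gradient: |∂Z/∂n| = 60 m / 122000 m = 4.92×10⁻⁴
On a pressure surface, geostrophic balance gives V_g = (g/f)|∂Z/∂n|:
V_g = 9.81 × 4.92×10⁻⁴ / 9.57×10⁻⁵ = 50.4 m/s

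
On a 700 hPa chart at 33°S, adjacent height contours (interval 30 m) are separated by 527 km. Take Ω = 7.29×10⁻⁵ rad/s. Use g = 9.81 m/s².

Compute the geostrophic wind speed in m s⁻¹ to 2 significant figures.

7.0 m s⁻¹

Coriolis parameter at 33°S:
f = 2Ω sin φ = 2 × 7.29×10⁻⁵ × sin 33° = 7.94×10⁻⁵ s⁻¹
Height gradient: |∂Z/∂n| = 30 m / 527000 m = 5.69×10⁻⁵
On a pressure surface, geostrophic balance gives V_g = (g/f)|∂Z/∂n|:
V_g = 9.81 × 5.69×10⁻⁵ / 7.94×10⁻⁵ = 7.03 m/s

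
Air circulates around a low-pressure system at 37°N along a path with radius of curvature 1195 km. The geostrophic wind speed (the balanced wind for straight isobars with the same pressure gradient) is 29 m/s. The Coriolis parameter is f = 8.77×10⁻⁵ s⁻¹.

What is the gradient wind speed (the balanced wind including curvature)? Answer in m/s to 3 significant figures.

23.7 m/s

Around a low, centrifugal force acts outward with Coriolis, so pressure-gradient force balances both:
(1/ρ)|∂P/∂n| = fV + V²/R  →  V² + fR·V − fR·V_g = 0
With fR = 8.77×10⁻⁵ × 1195×10³ m = 105 m/s:
V = [−fR + √((fR)² + 4 fR V_g)]/2 = [−105 + √(105² + 4×105×29)]/2 = 23.7 m/s
Subgeostrophic (V < V_g = 29 m/s), as expected around a low.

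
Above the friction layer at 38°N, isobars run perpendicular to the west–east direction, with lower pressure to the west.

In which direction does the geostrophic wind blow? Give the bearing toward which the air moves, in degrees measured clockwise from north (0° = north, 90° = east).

The pressure-gradient force points toward the west (bearing 270°).
Geostrophic balance: in the Northern Hemisphere the Coriolis force deflects motion to the right, so the geostrophic wind blows 90° to the right of the pressure-gradient force (low pressure on the left).
Rotating 270° by 90° clockwise gives 000° — the wind blows toward the north.

000°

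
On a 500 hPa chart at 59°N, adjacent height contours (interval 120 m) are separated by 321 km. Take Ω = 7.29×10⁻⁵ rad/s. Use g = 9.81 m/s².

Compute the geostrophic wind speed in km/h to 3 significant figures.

Coriolis parameter at 59°N:
f = 2Ω sin φ = 2 × 7.29×10⁻⁵ × sin 59° = 1.25×10⁻⁴ s⁻¹
Height gradient: |∂Z/∂n| = 120 m / 321000 m = 3.74×10⁻⁴
On a pressure surface, geostrophic balance gives V_g = (g/f)|∂Z/∂n|:
V_g = 9.81 × 3.74×10⁻⁴ / 1.25×10⁻⁴ = 29.3 m/s
Converting: 29.3 m/s × 3.6 = 106 km/h

106 km/h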